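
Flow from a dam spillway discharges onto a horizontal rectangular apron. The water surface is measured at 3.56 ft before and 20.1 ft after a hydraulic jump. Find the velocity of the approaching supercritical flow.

V₁ = 46.4 ft/s

For a rectangular channel the momentum equation gives q² = ½·g·y₁·y₂·(y₁ + y₂) = ½×32.2×3.56×20.1×23.7 = 27258.
q = √27258 = 165 ft²/s.
V₁ = q/y₁ = 165/3.56 = 46.4 ft/s.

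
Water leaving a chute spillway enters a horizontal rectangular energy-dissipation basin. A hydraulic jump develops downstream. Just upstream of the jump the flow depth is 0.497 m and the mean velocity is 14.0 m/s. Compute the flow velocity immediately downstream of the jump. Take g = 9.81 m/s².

V₂ = 1.65 m/s

Fr₁ = V₁/√(g·y₁) = 14.0/√(9.81×0.497) = 6.34.
By Bélanger, y₂/y₁ = ½[√(1 + 8Fr₁²) − 1] = ½[√322.6 − 1] = 8.48.
y₂ = 8.48 × 0.497 = 4.21 m.
q = V₁·y₁ = 14.0 × 0.497 = 6.96 m²/s.
V₂ = q/y₂ = 6.96/4.21 = 1.65 m/s.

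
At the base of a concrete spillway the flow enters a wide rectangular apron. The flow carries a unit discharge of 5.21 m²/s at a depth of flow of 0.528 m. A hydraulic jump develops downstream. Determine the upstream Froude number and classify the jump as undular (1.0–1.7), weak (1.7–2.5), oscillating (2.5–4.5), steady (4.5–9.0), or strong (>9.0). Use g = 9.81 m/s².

V₁ = q/y₁ = 5.21/0.528 = 9.87 m/s. Fr₁ = V₁/√(g·y₁) = 9.87/√(9.81×0.528) = 4.34.
Fr₁ = 4.34 lies in the oscillating range.

Fr₁ = 4.34; oscillating jump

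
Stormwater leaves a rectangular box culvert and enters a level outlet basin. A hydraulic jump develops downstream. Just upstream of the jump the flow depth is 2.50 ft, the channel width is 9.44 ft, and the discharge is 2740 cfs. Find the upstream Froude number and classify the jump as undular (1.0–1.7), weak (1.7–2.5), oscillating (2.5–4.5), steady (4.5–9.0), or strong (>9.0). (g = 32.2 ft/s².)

Fr₁ = 12.9; strong jump

q = Q/b = 2740/9.44 = 290 ft²/s; V₁ = q/y₁ = 116 ft/s. Fr₁ = V₁/√(g·y₁) = 12.9.
Fr₁ = 12.9 lies in the strong range.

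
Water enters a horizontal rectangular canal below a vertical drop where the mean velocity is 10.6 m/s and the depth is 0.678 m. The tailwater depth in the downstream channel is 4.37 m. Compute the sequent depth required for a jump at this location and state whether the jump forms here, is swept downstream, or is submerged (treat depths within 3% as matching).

y₂ = 3.62 m; the jump is submerged

Fr₁ = V₁/√(g·y₁) = 10.6/√(9.81×0.678) = 4.11.
From the momentum equation for a rectangular channel, y₂/y₁ = ½[√(1 + 8Fr₁²) − 1] = ½[√136.1 − 1] = 5.33.
y₂ = 5.33 × 0.678 = 3.62 m.
Tailwater y_tw = 4.37 m: y_tw > y₂, so the jump is submerged.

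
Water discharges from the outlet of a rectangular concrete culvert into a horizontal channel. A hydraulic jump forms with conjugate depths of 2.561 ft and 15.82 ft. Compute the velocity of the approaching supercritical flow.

V₁ = 42.76 ft/s

For a rectangular channel the momentum equation gives q² = ½·g·y₁·y₂·(y₁ + y₂) = ½×32.2×2.561×15.82×18.38 = 11990.
q = √11990 = 109.5 ft²/s.
V₁ = q/y₁ = 109.5/2.561 = 42.76 ft/s.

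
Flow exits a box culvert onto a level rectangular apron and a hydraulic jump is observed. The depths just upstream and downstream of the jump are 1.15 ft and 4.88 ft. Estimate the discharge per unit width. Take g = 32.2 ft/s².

q = 23.3 ft²/s

For a rectangular channel the momentum equation gives q² = ½·g·y₁·y₂·(y₁ + y₂) = ½×32.2×1.15×4.88×6.03 = 545.
q = √545 = 23.3 ft²/s.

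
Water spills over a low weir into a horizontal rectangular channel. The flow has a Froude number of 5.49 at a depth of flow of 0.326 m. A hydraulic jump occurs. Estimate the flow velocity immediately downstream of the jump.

V₂ = 1.35 m/s

Fr₁ = 5.49 (given).
Sequent-depth ratio: y₂/y₁ = ½[√(1 + 8Fr₁²) − 1] = ½[√242.1 − 1] = 7.28.
y₂ = 7.28 × 0.326 = 2.37 m.
V₁ = Fr₁·√(g·y₁) = 5.49×√(9.81×0.326) = 9.82 m/s; q = V₁·y₁ = 3.20 m²/s.
V₂ = q/y₂ = 3.20/2.37 = 1.35 m/s.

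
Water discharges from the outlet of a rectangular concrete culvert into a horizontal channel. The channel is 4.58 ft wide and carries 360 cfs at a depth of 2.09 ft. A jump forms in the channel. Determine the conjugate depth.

q = Q/b = 360/4.58 = 78.6 ft²/s; V₁ = q/y₁ = 37.6 ft/s. Fr₁ = V₁/√(g·y₁) = 4.58.
By Bélanger, y₂/y₁ = ½[√(1 + 8Fr₁²) − 1] = ½[√169.1 − 1] = 6.00.
y₂ = 6.00 × 2.09 = 12.5 ft.

y₂ = 12.5 ft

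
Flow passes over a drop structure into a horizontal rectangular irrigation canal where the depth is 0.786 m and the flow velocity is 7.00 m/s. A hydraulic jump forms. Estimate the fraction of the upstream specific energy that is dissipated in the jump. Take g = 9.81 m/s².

ΔE/E₁ = 0.179 (17.9%)

Fr₁ = V₁/√(g·y₁) = 7.00/√(9.81×0.786) = 2.52.
From the momentum equation for a rectangular channel, y₂/y₁ = ½[√(1 + 8Fr₁²) − 1] = ½[√51.84 − 1] = 3.10.
y₂ = 3.10 × 0.786 = 2.44 m.
E₁ = y₁ + V₁²/2g = 3.28 m. ΔE = (y₂ − y₁)³/(4y₁y₂) = 0.587 m. ΔE/E₁ = 0.587/3.28 = 0.179.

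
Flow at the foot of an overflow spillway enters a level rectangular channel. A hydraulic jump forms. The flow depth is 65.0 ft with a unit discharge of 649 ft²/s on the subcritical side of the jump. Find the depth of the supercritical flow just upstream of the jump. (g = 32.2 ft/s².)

y₁ = 5.69 ft

V₂ = q/y₂ = 649/65.0 = 9.98 ft/s; Fr₂ = V₂/√(g·y₂) = 0.218.
The Bélanger relation is symmetric: y₁/y₂ = ½[√(1 + 8Fr₂²) − 1] = ½[√1.381 − 1] = 0.0876.
y₁ = 0.0876 × 65.0 = 5.69 ft.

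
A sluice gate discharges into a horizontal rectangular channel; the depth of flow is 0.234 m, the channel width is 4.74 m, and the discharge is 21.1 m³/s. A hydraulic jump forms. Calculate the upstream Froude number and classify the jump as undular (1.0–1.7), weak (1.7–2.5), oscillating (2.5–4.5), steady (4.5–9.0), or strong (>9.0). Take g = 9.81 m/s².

Fr₁ = 12.6; strong jump

q = Q/b = 21.1/4.74 = 4.45 m²/s; V₁ = q/y₁ = 19.0 m/s. Fr₁ = V₁/√(g·y₁) = 12.6.
Fr₁ = 12.6 lies in the strong range.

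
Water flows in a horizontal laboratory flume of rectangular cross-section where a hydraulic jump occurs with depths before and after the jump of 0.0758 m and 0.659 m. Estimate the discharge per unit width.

q = 0.424 m²/s

For a rectangular channel the momentum equation gives q² = ½·g·y₁·y₂·(y₁ + y₂) = ½×9.81×0.0758×0.659×0.735 = 0.180.
q = √0.180 = 0.424 m²/s.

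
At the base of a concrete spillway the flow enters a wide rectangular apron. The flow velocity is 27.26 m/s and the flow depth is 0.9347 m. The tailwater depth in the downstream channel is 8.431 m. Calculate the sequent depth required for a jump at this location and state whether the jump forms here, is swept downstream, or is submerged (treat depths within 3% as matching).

Fr₁ = V₁/√(g·y₁) = 27.26/√(9.81×0.9347) = 9.002.
From the momentum equation for a rectangular channel, y₂/y₁ = ½[√(1 + 8Fr₁²) − 1] = ½[√649.34 − 1] = 12.24.
y₂ = 12.24 × 0.9347 = 11.44 m.
Tailwater y_tw = 8.431 m: y_tw < y₂, so the jump is swept downstream.

y₂ = 11.44 m; the jump is swept downstream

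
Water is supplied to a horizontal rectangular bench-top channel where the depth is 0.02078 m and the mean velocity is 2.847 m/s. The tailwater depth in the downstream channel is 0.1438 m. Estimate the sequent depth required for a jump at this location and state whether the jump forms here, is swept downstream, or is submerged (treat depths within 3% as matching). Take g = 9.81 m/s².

Fr₁ = V₁/√(g·y₁) = 2.847/√(9.81×0.02078) = 6.306.
Sequent-depth ratio: y₂/y₁ = ½[√(1 + 8Fr₁²) − 1] = ½[√319.09 − 1] = 8.432.
y₂ = 8.432 × 0.02078 = 0.1752 m.
Tailwater y_tw = 0.1438 m: y_tw < y₂, so the jump is swept downstream.

y₂ = 0.1752 m; the jump is swept downstream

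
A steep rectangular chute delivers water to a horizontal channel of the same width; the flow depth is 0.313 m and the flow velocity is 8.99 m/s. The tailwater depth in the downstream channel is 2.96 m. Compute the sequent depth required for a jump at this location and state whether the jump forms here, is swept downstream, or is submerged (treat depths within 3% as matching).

y₂ = 2.12 m; the jump is submerged

Fr₁ = V₁/√(g·y₁) = 8.99/√(9.81×0.313) = 5.13.
Sequent-depth ratio: y₂/y₁ = ½[√(1 + 8Fr₁²) − 1] = ½[√211.6 − 1] = 6.77.
y₂ = 6.77 × 0.313 = 2.12 m.
Tailwater y_tw = 2.96 m: y_tw > y₂, so the jump is submerged.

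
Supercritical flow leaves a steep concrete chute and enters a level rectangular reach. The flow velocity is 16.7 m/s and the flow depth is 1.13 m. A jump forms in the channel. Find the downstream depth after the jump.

y₂ = 7.47 m

Fr₁ = V₁/√(g·y₁) = 16.7/√(9.81×1.13) = 5.02.
Sequent-depth ratio: y₂/y₁ = ½[√(1 + 8Fr₁²) − 1] = ½[√202.3 − 1] = 6.61.
y₂ = 6.61 × 1.13 = 7.47 m.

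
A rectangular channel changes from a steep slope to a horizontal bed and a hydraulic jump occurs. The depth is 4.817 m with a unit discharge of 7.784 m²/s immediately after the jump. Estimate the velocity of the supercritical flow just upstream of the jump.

V₂ = q/y₂ = 7.784/4.817 = 1.616 m/s; Fr₂ = V₂/√(g·y₂) = 0.2351.
The Bélanger relation is symmetric: y₁/y₂ = ½[√(1 + 8Fr₂²) − 1] = ½[√1.4421 − 1] = 0.1004.
y₁ = 0.1004 × 4.817 = 0.4838 m.
V₁ = q/y₁ = 7.784/0.4838 = 16.09 m/s.

V₁ = 16.09 m/s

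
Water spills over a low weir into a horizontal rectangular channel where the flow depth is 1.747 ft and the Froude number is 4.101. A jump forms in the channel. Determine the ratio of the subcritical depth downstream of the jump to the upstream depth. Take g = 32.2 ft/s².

y₂/y₁ = 5.321

Fr₁ = 4.101 (given).
By Bélanger, y₂/y₁ = ½[√(1 + 8Fr₁²) − 1] = ½[√135.55 − 1] = 5.321.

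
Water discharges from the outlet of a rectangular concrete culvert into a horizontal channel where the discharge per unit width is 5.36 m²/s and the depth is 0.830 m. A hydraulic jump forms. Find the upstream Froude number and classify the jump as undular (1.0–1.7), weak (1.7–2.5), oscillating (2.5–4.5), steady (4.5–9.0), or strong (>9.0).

V₁ = q/y₁ = 5.36/0.830 = 6.46 m/s. Fr₁ = V₁/√(g·y₁) = 6.46/√(9.81×0.830) = 2.26.
Fr₁ = 2.26 lies in the weak range.

Fr₁ = 2.26; weak jump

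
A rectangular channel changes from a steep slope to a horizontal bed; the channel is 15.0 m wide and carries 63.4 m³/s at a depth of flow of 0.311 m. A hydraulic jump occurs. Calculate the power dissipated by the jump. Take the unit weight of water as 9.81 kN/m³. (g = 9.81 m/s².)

q = Q/b = 63.4/15.0 = 4.23 m²/s; V₁ = q/y₁ = 13.6 m/s. Fr₁ = V₁/√(g·y₁) = 7.78.
Bélanger equation: y₂/y₁ = ½[√(1 + 8Fr₁²) − 1] = ½[√485.3 − 1] = 10.5.
y₂ = 10.5 × 0.311 = 3.27 m.
Head loss: ΔE = (y₂ − y₁)³/(4y₁y₂) = (3.27 − 0.311)³/(4×0.311×3.27) = 25.9/4.07 = 6.37 m.
P = γ·Q·ΔE = 9.81 × 63.4 × 6.37 = 3962 kW.

P = 3962 kW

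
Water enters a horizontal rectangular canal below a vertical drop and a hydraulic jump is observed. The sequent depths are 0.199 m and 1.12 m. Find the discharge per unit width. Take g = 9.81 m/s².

For a rectangular channel the momentum equation gives q² = ½·g·y₁·y₂·(y₁ + y₂) = ½×9.81×0.199×1.12×1.32 = 1.44.
q = √1.44 = 1.20 m²/s.

q = 1.20 m²/s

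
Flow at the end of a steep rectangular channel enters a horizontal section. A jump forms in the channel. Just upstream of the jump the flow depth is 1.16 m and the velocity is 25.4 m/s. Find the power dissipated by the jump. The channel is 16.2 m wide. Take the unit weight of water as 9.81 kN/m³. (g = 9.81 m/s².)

Fr₁ = V₁/√(g·y₁) = 25.4/√(9.81×1.16) = 7.53.
Conjugate-depth relation: y₂/y₁ = ½[√(1 + 8Fr₁²) − 1] = ½[√454.6 − 1] = 10.2.
y₂ = 10.2 × 1.16 = 11.8 m.
Head loss: ΔE = (y₂ − y₁)³/(4y₁y₂) = (11.8 − 1.16)³/(4×1.16×11.8) = 1200/54.7 = 21.9 m.
q = V₁·y₁ = 25.4 × 1.16 = 29.5 m²/s. Q = q·b = 29.5 × 16.2 = 477 m³/s. P = γ·Q·ΔE = 9.81 × 477 × 21.9 = 102726 kW.

P = 102726 kW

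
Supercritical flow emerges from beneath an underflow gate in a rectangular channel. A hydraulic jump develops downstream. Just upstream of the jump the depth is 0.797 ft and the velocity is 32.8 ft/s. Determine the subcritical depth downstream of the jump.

y₂ = 6.91 ft

Fr₁ = V₁/√(g·y₁) = 32.8/√(32.2×0.797) = 6.47.
Conjugate-depth relation: y₂/y₁ = ½[√(1 + 8Fr₁²) − 1] = ½[√336.4 − 1] = 8.67.
y₂ = 8.67 × 0.797 = 6.91 ft.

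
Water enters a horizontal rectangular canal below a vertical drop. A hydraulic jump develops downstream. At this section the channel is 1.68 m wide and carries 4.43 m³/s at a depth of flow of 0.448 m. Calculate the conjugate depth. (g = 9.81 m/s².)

q = Q/b = 4.43/1.68 = 2.64 m²/s; V₁ = q/y₁ = 5.89 m/s. Fr₁ = V₁/√(g·y₁) = 2.81.
Bélanger equation: y₂/y₁ = ½[√(1 + 8Fr₁²) − 1] = ½[√64.06 − 1] = 3.50.
y₂ = 3.50 × 0.448 = 1.57 m.

y₂ = 1.57 m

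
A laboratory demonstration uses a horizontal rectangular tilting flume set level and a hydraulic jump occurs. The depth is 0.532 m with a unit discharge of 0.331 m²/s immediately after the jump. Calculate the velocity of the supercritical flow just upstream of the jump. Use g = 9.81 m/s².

V₂ = q/y₂ = 0.331/0.532 = 0.622 m/s; Fr₂ = V₂/√(g·y₂) = 0.272.
Since the conjugate-depth ratio holds either way, y₁/y₂ = ½[√(1 + 8Fr₂²) − 1] = ½[√1.593 − 1] = 0.131.
y₁ = 0.131 × 0.532 = 0.0698 m.
V₁ = q/y₁ = 0.331/0.0698 = 4.74 m/s.

V₁ = 4.74 m/s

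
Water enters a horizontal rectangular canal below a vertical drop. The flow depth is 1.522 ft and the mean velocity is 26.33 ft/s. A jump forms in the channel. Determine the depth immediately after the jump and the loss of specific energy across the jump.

y₂ = 7.370 ft; ΔE = 4.458 ft

Fr₁ = V₁/√(g·y₁) = 26.33/√(32.2×1.522) = 3.761.
Conjugate-depth relation: y₂/y₁ = ½[√(1 + 8Fr₁²) − 1] = ½[√114.17 − 1] = 4.842.
y₂ = 4.842 × 1.522 = 7.370 ft.
q = V₁·y₁ = 26.33 × 1.522 = 40.07 ft²/s. V₂ = q/y₂ = 40.07/7.370 = 5.437 ft/s. E₁ = y₁ + V₁²/2g = 12.29 ft; E₂ = y₂ + V₂²/2g = 7.829 ft. ΔE = E₁ − E₂ = 4.458 ft.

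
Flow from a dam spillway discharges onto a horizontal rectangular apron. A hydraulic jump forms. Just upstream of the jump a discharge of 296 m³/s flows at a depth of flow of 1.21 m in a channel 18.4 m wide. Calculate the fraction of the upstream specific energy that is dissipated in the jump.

ΔE/E₁ = 0.375 (37.5%)

q = Q/b = 296/18.4 = 16.1 m²/s; V₁ = q/y₁ = 13.3 m/s. Fr₁ = V₁/√(g·y₁) = 3.86.
From the momentum equation for a rectangular channel, y₂/y₁ = ½[√(1 + 8Fr₁²) − 1] = ½[√120.1 − 1] = 4.98.
y₂ = 4.98 × 1.21 = 6.03 m.
E₁ = y₁ + V₁²/2g = 10.2 m. ΔE = (y₂ − y₁)³/(4y₁y₂) = 3.83 m. ΔE/E₁ = 3.83/10.2 = 0.375.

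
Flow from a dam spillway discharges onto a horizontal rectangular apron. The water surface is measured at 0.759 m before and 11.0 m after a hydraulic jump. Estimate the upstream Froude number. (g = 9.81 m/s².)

Fr₁ = 10.6

For a rectangular channel the momentum equation gives q² = ½·g·y₁·y₂·(y₁ + y₂) = ½×9.81×0.759×11.0×11.8 = 482.
q = √482 = 21.9 m²/s.
V₁ = q/y₁ = 28.9 m/s; Fr₁ = V₁/√(g·y₁) = 10.6.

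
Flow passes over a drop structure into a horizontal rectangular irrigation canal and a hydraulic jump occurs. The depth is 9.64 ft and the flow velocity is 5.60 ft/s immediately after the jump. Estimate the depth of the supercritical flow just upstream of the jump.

Fr₂ = V₂/√(g·y₂) = 5.60/√(32.2×9.64) = 0.318.
Since the conjugate-depth ratio holds either way, y₁/y₂ = ½[√(1 + 8Fr₂²) − 1] = ½[√1.808 − 1] = 0.172.
y₁ = 0.172 × 9.64 = 1.66 ft.

y₁ = 1.66 ft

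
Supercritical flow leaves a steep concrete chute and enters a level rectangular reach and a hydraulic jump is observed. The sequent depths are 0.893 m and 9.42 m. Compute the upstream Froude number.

For a rectangular channel the momentum equation gives q² = ½·g·y₁·y₂·(y₁ + y₂) = ½×9.81×0.893×9.42×10.3 = 426.
q = √426 = 20.6 m²/s.
V₁ = q/y₁ = 23.1 m/s; Fr₁ = V₁/√(g·y₁) = 7.80.

Fr₁ = 7.80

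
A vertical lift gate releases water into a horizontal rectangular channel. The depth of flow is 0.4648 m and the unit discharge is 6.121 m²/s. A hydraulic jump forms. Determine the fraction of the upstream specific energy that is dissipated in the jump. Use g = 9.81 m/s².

ΔE/E₁ = 0.575 (57.5%)

V₁ = q/y₁ = 6.121/0.4648 = 13.17 m/s. Fr₁ = V₁/√(g·y₁) = 13.17/√(9.81×0.4648) = 6.167.
Conjugate-depth relation: y₂/y₁ = ½[√(1 + 8Fr₁²) − 1] = ½[√305.28 − 1] = 8.236.
y₂ = 8.236 × 0.4648 = 3.828 m.
E₁ = y₁ + V₁²/2g = 9.304 m. ΔE = (y₂ − y₁)³/(4y₁y₂) = 5.346 m. ΔE/E₁ = 5.346/9.304 = 0.575.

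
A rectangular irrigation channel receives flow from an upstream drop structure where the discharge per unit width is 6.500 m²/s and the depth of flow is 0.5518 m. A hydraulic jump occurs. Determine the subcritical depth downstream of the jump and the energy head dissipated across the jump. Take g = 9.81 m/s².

y₂ = 3.685 m; ΔE = 3.781 m

V₁ = q/y₁ = 6.500/0.5518 = 11.78 m/s. Fr₁ = V₁/√(g·y₁) = 11.78/√(9.81×0.5518) = 5.063.
By Bélanger, y₂/y₁ = ½[√(1 + 8Fr₁²) − 1] = ½[√206.07 − 1] = 6.678.
y₂ = 6.678 × 0.5518 = 3.685 m.
V₂ = q/y₂ = 6.500/3.685 = 1.764 m/s. E₁ = y₁ + V₁²/2g = 7.624 m; E₂ = y₂ + V₂²/2g = 3.843 m. ΔE = E₁ − E₂ = 3.781 m.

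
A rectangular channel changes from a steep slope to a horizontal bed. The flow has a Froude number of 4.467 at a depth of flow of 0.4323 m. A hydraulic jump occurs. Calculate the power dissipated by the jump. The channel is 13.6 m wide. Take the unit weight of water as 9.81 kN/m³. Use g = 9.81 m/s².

Fr₁ = 4.467 (given).
From the momentum equation for a rectangular channel, y₂/y₁ = ½[√(1 + 8Fr₁²) − 1] = ½[√160.63 − 1] = 5.837.
y₂ = 5.837 × 0.4323 = 2.523 m.
V₁ = Fr₁·√(g·y₁) = 4.467×√(9.81×0.4323) = 9.199 m/s; q = V₁·y₁ = 3.977 m²/s. V₂ = q/y₂ = 3.977/2.523 = 1.576 m/s. E₁ = y₁ + V₁²/2g = 4.745 m; E₂ = y₂ + V₂²/2g = 2.650 m. ΔE = E₁ − E₂ = 2.095 m.
Q = q·b = 3.977 × 13.6 = 54.08 m³/s. P = γ·Q·ΔE = 9.81 × 54.08 × 2.095 = 1112 kW.

P = 1112 kW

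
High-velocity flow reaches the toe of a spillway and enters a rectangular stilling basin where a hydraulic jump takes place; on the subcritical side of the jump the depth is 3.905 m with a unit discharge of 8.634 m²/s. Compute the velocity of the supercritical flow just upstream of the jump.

V₁ = 10.49 m/s

V₂ = q/y₂ = 8.634/3.905 = 2.211 m/s; Fr₂ = V₂/√(g·y₂) = 0.3572.
The Bélanger relation is symmetric: y₁/y₂ = ½[√(1 + 8Fr₂²) − 1] = ½[√2.0209 − 1] = 0.2108.
y₁ = 0.2108 × 3.905 = 0.8231 m.
V₁ = q/y₁ = 8.634/0.8231 = 10.49 m/s.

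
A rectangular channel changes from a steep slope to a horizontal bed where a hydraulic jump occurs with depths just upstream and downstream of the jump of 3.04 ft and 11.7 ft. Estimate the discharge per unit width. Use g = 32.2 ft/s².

For a rectangular channel the momentum equation gives q² = ½·g·y₁·y₂·(y₁ + y₂) = ½×32.2×3.04×11.7×14.7 = 8441.
q = √8441 = 91.9 ft²/s.

q = 91.9 ft²/s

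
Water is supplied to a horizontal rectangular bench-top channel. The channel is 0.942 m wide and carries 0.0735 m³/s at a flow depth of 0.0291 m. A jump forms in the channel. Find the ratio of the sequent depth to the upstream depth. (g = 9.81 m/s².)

y₂/y₁ = 6.61

q = Q/b = 0.0735/0.942 = 0.0780 m²/s; V₁ = q/y₁ = 2.68 m/s. Fr₁ = V₁/√(g·y₁) = 5.02.
Conjugate-depth relation: y₂/y₁ = ½[√(1 + 8Fr₁²) − 1] = ½[√202.5 − 1] = 6.61.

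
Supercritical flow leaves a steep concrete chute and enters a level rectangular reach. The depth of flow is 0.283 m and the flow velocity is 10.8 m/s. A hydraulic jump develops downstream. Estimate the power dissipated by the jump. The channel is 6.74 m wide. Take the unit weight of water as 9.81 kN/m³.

Fr₁ = V₁/√(g·y₁) = 10.8/√(9.81×0.283) = 6.48.
Sequent-depth ratio: y₂/y₁ = ½[√(1 + 8Fr₁²) − 1] = ½[√337.1 − 1] = 8.68.
y₂ = 8.68 × 0.283 = 2.46 m.
Head loss: ΔE = (y₂ − y₁)³/(4y₁y₂) = (2.46 − 0.283)³/(4×0.283×2.46) = 10.3/2.78 = 3.69 m.
q = V₁·y₁ = 10.8 × 0.283 = 3.06 m²/s. Q = q·b = 3.06 × 6.74 = 20.6 m³/s. P = γ·Q·ΔE = 9.81 × 20.6 × 3.69 = 746 kW.

P = 746 kW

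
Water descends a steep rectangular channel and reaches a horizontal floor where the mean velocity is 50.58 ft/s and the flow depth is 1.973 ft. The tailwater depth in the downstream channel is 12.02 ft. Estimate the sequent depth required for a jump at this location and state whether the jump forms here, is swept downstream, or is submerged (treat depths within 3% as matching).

Fr₁ = V₁/√(g·y₁) = 50.58/√(32.2×1.973) = 6.346.
Conjugate-depth relation: y₂/y₁ = ½[√(1 + 8Fr₁²) − 1] = ½[√323.15 − 1] = 8.488.
y₂ = 8.488 × 1.973 = 16.75 ft.
Tailwater y_tw = 12.02 ft: y_tw < y₂, so the jump is swept downstream.

y₂ = 16.75 ft; the jump is swept downstream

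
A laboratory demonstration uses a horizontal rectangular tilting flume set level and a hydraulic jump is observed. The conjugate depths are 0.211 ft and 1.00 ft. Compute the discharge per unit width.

q = 2.03 ft²/s

For a rectangular channel the momentum equation gives q² = ½·g·y₁·y₂·(y₁ + y₂) = ½×32.2×0.211×1.00×1.21 = 4.11.
q = √4.11 = 2.03 ft²/s.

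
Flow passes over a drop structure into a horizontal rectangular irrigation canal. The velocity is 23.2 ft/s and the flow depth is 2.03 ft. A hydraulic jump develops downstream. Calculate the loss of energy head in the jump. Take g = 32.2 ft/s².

ΔE = 2.45 ft

Fr₁ = V₁/√(g·y₁) = 23.2/√(32.2×2.03) = 2.87.
Bélanger equation: y₂/y₁ = ½[√(1 + 8Fr₁²) − 1] = ½[√66.87 − 1] = 3.59.
y₂ = 3.59 × 2.03 = 7.29 ft.
Head loss: ΔE = (y₂ − y₁)³/(4y₁y₂) = (7.29 − 2.03)³/(4×2.03×7.29) = 145/59.2 = 2.45 ft.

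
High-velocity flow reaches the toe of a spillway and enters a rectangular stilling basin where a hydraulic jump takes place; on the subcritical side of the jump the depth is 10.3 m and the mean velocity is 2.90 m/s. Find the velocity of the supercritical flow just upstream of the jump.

Fr₂ = V₂/√(g·y₂) = 2.90/√(9.81×10.3) = 0.288.
From the momentum equation (using Fr₂), y₁/y₂ = ½[√(1 + 8Fr₂²) − 1] = ½[√1.666 − 1] = 0.145.
y₁ = 0.145 × 10.3 = 1.50 m.
V₁ = q/y₁ = 29.9/1.50 = 20.0 m/s.

V₁ = 20.0 m/s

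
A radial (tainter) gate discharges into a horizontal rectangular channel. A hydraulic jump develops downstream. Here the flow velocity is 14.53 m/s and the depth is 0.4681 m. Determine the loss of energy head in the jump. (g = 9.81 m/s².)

Fr₁ = V₁/√(g·y₁) = 14.53/√(9.81×0.4681) = 6.781.
Conjugate-depth relation: y₂/y₁ = ½[√(1 + 8Fr₁²) − 1] = ½[√368.80 − 1] = 9.102.
y₂ = 9.102 × 0.4681 = 4.261 m.
q = V₁·y₁ = 14.53 × 0.4681 = 6.801 m²/s. V₂ = q/y₂ = 6.801/4.261 = 1.596 m/s. E₁ = y₁ + V₁²/2g = 11.23 m; E₂ = y₂ + V₂²/2g = 4.391 m. ΔE = E₁ − E₂ = 6.838 m.

ΔE = 6.838 m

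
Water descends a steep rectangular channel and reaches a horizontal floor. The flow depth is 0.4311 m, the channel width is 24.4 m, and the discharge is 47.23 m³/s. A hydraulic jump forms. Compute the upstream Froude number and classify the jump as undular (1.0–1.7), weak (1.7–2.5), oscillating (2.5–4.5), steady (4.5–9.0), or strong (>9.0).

q = Q/b = 47.23/24.4 = 1.936 m²/s; V₁ = q/y₁ = 4.490 m/s. Fr₁ = V₁/√(g·y₁) = 2.183.
Fr₁ = 2.183 lies in the weak range.

Fr₁ = 2.183; weak jump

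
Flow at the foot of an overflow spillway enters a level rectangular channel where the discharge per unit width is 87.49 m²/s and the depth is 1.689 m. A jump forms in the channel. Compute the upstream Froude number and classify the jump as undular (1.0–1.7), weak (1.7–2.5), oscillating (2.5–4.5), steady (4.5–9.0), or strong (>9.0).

V₁ = q/y₁ = 87.49/1.689 = 51.80 m/s. Fr₁ = V₁/√(g·y₁) = 51.80/√(9.81×1.689) = 12.73.
Fr₁ = 12.73 lies in the strong range.

Fr₁ = 12.73; strong jump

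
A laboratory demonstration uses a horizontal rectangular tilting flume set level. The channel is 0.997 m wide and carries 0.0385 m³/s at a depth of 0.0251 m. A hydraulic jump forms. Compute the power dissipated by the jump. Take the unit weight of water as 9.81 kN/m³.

P = 0.0150 kW

q = Q/b = 0.0385/0.997 = 0.0386 m²/s; V₁ = q/y₁ = 1.54 m/s. Fr₁ = V₁/√(g·y₁) = 3.10.
By Bélanger, y₂/y₁ = ½[√(1 + 8Fr₁²) − 1] = ½[√77.90 − 1] = 3.91.
y₂ = 3.91 × 0.0251 = 0.0982 m.
Head loss: ΔE = (y₂ − y₁)³/(4y₁y₂) = (0.0982 − 0.0251)³/(4×0.0251×0.0982) = 0.000391/0.00986 = 0.0396 m.
P = γ·Q·ΔE = 9.81 × 0.0385 × 0.0396 = 0.0150 kW.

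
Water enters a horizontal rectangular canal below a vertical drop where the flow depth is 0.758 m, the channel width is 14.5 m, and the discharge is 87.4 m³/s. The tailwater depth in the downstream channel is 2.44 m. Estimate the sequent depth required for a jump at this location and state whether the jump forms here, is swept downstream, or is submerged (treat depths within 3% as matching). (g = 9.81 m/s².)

q = Q/b = 87.4/14.5 = 6.03 m²/s; V₁ = q/y₁ = 7.95 m/s. Fr₁ = V₁/√(g·y₁) = 2.92.
Conjugate-depth relation: y₂/y₁ = ½[√(1 + 8Fr₁²) − 1] = ½[√69.03 − 1] = 3.65.
y₂ = 3.65 × 0.758 = 2.77 m.
Tailwater y_tw = 2.44 m: y_tw < y₂, so the jump is swept downstream.

y₂ = 2.77 m; the jump is swept downstream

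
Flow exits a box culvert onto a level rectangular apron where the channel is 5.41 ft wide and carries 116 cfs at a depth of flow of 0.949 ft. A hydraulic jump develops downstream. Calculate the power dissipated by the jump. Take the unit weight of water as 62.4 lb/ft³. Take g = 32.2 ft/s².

P = 46.9 hp

q = Q/b = 116/5.41 = 21.4 ft²/s; V₁ = q/y₁ = 22.6 ft/s. Fr₁ = V₁/√(g·y₁) = 4.09.
By Bélanger, y₂/y₁ = ½[√(1 + 8Fr₁²) − 1] = ½[√134.6 − 1] = 5.30.
y₂ = 5.30 × 0.949 = 5.03 ft.
V₂ = q/y₂ = 21.4/5.03 = 4.26 ft/s. E₁ = y₁ + V₁²/2g = 8.88 ft; E₂ = y₂ + V₂²/2g = 5.31 ft. ΔE = E₁ − E₂ = 3.56 ft.
P = γ·Q·ΔE/550 = 62.4 × 116 × 3.56 / 550 = 46.9 hp.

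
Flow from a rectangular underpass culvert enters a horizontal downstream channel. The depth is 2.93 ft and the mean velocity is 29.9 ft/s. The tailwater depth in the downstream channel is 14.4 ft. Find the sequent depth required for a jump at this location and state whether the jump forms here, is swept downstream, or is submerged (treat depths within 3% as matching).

y₂ = 11.4 ft; the jump is submerged

Fr₁ = V₁/√(g·y₁) = 29.9/√(32.2×2.93) = 3.08.
Conjugate-depth relation: y₂/y₁ = ½[√(1 + 8Fr₁²) − 1] = ½[√76.81 − 1] = 3.88.
y₂ = 3.88 × 2.93 = 11.4 ft.
Tailwater y_tw = 14.4 ft: y_tw > y₂, so the jump is submerged.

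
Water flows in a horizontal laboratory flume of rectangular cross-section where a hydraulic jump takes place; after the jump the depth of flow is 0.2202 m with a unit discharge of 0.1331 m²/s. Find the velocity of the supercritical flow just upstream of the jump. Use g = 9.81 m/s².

V₂ = q/y₂ = 0.1331/0.2202 = 0.6045 m/s; Fr₂ = V₂/√(g·y₂) = 0.4113.
Since the conjugate-depth ratio holds either way, y₁/y₂ = ½[√(1 + 8Fr₂²) − 1] = ½[√2.3531 − 1] = 0.2670.
y₁ = 0.2670 × 0.2202 = 0.05879 m.
V₁ = q/y₁ = 0.1331/0.05879 = 2.264 m/s.

V₁ = 2.264 m/s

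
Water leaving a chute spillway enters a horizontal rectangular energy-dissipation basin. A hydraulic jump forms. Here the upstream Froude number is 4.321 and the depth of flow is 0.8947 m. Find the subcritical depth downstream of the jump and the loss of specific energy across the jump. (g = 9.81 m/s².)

Fr₁ = 4.321 (given).
Conjugate-depth relation: y₂/y₁ = ½[√(1 + 8Fr₁²) − 1] = ½[√150.37 − 1] = 5.631.
y₂ = 5.631 × 0.8947 = 5.038 m.
Head loss: ΔE = (y₂ − y₁)³/(4y₁y₂) = (5.038 − 0.8947)³/(4×0.8947×5.038) = 71.14/18.03 = 3.946 m.

y₂ = 5.038 m; ΔE = 3.946 m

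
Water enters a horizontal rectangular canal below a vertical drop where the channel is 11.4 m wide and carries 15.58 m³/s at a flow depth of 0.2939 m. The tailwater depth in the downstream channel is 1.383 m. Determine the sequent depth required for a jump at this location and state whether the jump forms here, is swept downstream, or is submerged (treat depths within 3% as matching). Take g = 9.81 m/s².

q = Q/b = 15.58/11.4 = 1.367 m²/s; V₁ = q/y₁ = 4.650 m/s. Fr₁ = V₁/√(g·y₁) = 2.739.
Bélanger equation: y₂/y₁ = ½[√(1 + 8Fr₁²) − 1] = ½[√60.999 − 1] = 3.405.
y₂ = 3.405 × 0.2939 = 1.001 m.
Tailwater y_tw = 1.383 m: y_tw > y₂, so the jump is submerged.

y₂ = 1.001 m; the jump is submerged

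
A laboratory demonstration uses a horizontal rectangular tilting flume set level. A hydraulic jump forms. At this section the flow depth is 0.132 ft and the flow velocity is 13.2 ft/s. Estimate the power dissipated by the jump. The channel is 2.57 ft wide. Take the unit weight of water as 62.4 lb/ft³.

Fr₁ = V₁/√(g·y₁) = 13.2/√(32.2×0.132) = 6.40.
By Bélanger, y₂/y₁ = ½[√(1 + 8Fr₁²) − 1] = ½[√329.0 − 1] = 8.57.
y₂ = 8.57 × 0.132 = 1.13 ft.
Head loss: ΔE = (y₂ − y₁)³/(4y₁y₂) = (1.13 − 0.132)³/(4×0.132×1.13) = 0.997/0.597 = 1.67 ft.
q = V₁·y₁ = 13.2 × 0.132 = 1.74 ft²/s. Q = q·b = 1.74 × 2.57 = 4.48 cfs. P = γ·Q·ΔE/550 = 62.4 × 4.48 × 1.67 / 550 = 0.848 hp.

P = 0.848 hp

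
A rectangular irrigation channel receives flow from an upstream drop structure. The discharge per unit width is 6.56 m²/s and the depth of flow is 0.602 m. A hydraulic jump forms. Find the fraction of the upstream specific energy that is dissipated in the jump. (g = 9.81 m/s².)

V₁ = q/y₁ = 6.56/0.602 = 10.9 m/s. Fr₁ = V₁/√(g·y₁) = 10.9/√(9.81×0.602) = 4.48.
Sequent-depth ratio: y₂/y₁ = ½[√(1 + 8Fr₁²) − 1] = ½[√161.9 − 1] = 5.86.
y₂ = 5.86 × 0.602 = 3.53 m.
E₁ = y₁ + V₁²/2g = 6.65 m. ΔE = (y₂ − y₁)³/(4y₁y₂) = 2.95 m. ΔE/E₁ = 2.95/6.65 = 0.443.

ΔE/E₁ = 0.443 (44.3%)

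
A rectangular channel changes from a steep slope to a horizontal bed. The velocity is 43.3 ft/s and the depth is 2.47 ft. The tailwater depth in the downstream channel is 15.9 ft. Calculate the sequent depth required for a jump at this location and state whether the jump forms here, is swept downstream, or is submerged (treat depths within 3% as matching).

Fr₁ = V₁/√(g·y₁) = 43.3/√(32.2×2.47) = 4.86.
Bélanger equation: y₂/y₁ = ½[√(1 + 8Fr₁²) − 1] = ½[√189.6 − 1] = 6.38.
y₂ = 6.38 × 2.47 = 15.8 ft.
Tailwater y_tw = 15.9 ft: y_tw ≈ y₂, so the jump forms here.

y₂ = 15.8 ft; the jump forms here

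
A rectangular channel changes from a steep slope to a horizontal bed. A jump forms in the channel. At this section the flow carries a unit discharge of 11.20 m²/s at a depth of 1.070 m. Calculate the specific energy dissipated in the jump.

V₁ = q/y₁ = 11.20/1.070 = 10.47 m/s. Fr₁ = V₁/√(g·y₁) = 10.47/√(9.81×1.070) = 3.231.
Bélanger equation: y₂/y₁ = ½[√(1 + 8Fr₁²) − 1] = ½[√84.504 − 1] = 4.096.
y₂ = 4.096 × 1.070 = 4.383 m.
Head loss: ΔE = (y₂ − y₁)³/(4y₁y₂) = (4.383 − 1.070)³/(4×1.070×4.383) = 36.36/18.76 = 1.938 m.

ΔE = 1.938 m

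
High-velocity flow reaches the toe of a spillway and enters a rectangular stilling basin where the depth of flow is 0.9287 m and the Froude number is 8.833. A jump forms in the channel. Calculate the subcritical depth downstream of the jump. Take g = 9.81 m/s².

y₂ = 11.15 m

Fr₁ = 8.833 (given).
From the momentum equation for a rectangular channel, y₂/y₁ = ½[√(1 + 8Fr₁²) − 1] = ½[√625.18 − 1] = 12.00.
y₂ = 12.00 × 0.9287 = 11.15 m.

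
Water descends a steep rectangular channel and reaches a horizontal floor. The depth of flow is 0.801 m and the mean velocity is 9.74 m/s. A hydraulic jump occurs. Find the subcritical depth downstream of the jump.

y₂ = 3.56 m

Fr₁ = V₁/√(g·y₁) = 9.74/√(9.81×0.801) = 3.47.
Sequent-depth ratio: y₂/y₁ = ½[√(1 + 8Fr₁²) − 1] = ½[√97.58 − 1] = 4.44.
y₂ = 4.44 × 0.801 = 3.56 m.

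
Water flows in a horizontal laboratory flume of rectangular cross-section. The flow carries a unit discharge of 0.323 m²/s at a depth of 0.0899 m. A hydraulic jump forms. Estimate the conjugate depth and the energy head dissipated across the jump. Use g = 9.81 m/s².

y₂ = 0.444 m; ΔE = 0.277 m

V₁ = q/y₁ = 0.323/0.0899 = 3.59 m/s. Fr₁ = V₁/√(g·y₁) = 3.59/√(9.81×0.0899) = 3.83.
Conjugate-depth relation: y₂/y₁ = ½[√(1 + 8Fr₁²) − 1] = ½[√118.1 − 1] = 4.93.
y₂ = 4.93 × 0.0899 = 0.444 m.
Head loss: ΔE = (y₂ − y₁)³/(4y₁y₂) = (0.444 − 0.0899)³/(4×0.0899×0.444) = 0.0442/0.159 = 0.277 m.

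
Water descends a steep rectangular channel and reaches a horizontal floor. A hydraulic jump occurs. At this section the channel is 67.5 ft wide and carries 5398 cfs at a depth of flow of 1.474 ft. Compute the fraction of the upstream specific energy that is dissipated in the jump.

ΔE/E₁ = 0.659 (65.9%)

q = Q/b = 5398/67.5 = 79.97 ft²/s; V₁ = q/y₁ = 54.25 ft/s. Fr₁ = V₁/√(g·y₁) = 7.875.
Conjugate-depth relation: y₂/y₁ = ½[√(1 + 8Fr₁²) − 1] = ½[√497.14 − 1] = 10.65.
y₂ = 10.65 × 1.474 = 15.70 ft.
E₁ = y₁ + V₁²/2g = 47.18 ft. ΔE = (y₂ − y₁)³/(4y₁y₂) = 31.08 ft. ΔE/E₁ = 31.08/47.18 = 0.659.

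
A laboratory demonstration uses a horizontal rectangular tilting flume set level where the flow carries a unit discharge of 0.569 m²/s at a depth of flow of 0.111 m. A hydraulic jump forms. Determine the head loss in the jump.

V₁ = q/y₁ = 0.569/0.111 = 5.13 m/s. Fr₁ = V₁/√(g·y₁) = 5.13/√(9.81×0.111) = 4.91.
From the momentum equation for a rectangular channel, y₂/y₁ = ½[√(1 + 8Fr₁²) − 1] = ½[√194.1 − 1] = 6.47.
y₂ = 6.47 × 0.111 = 0.718 m.
V₂ = q/y₂ = 0.569/0.718 = 0.793 m/s. E₁ = y₁ + V₁²/2g = 1.45 m; E₂ = y₂ + V₂²/2g = 0.750 m. ΔE = E₁ − E₂ = 0.701 m.

ΔE = 0.701 m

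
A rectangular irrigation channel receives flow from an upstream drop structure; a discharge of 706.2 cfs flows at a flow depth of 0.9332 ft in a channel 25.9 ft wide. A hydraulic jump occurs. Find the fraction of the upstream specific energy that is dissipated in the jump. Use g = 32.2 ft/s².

ΔE/E₁ = 0.517 (51.7%)

q = Q/b = 706.2/25.9 = 27.27 ft²/s; V₁ = q/y₁ = 29.22 ft/s. Fr₁ = V₁/√(g·y₁) = 5.330.
Sequent-depth ratio: y₂/y₁ = ½[√(1 + 8Fr₁²) − 1] = ½[√228.28 − 1] = 7.055.
y₂ = 7.055 × 0.9332 = 6.583 ft.
E₁ = y₁ + V₁²/2g = 14.19 ft. ΔE = (y₂ − y₁)³/(4y₁y₂) = 7.340 ft. ΔE/E₁ = 7.340/14.19 = 0.517.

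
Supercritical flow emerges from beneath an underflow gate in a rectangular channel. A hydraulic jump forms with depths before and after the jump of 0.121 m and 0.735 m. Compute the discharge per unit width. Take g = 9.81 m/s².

For a rectangular channel the momentum equation gives q² = ½·g·y₁·y₂·(y₁ + y₂) = ½×9.81×0.121×0.735×0.856 = 0.373.
q = √0.373 = 0.611 m²/s.

q = 0.611 m²/s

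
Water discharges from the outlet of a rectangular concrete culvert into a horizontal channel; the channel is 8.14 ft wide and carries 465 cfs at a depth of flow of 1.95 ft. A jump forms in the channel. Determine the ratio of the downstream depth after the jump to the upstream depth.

y₂/y₁ = 4.75

q = Q/b = 465/8.14 = 57.1 ft²/s; V₁ = q/y₁ = 29.3 ft/s. Fr₁ = V₁/√(g·y₁) = 3.70.
Sequent-depth ratio: y₂/y₁ = ½[√(1 + 8Fr₁²) − 1] = ½[√110.3 − 1] = 4.75.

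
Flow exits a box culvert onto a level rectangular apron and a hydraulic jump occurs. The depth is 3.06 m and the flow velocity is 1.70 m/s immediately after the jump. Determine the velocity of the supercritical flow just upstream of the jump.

V₁ = 10.3 m/s

Fr₂ = V₂/√(g·y₂) = 1.70/√(9.81×3.06) = 0.310.
From the momentum equation (using Fr₂), y₁/y₂ = ½[√(1 + 8Fr₂²) − 1] = ½[√1.770 − 1] = 0.165.
y₁ = 0.165 × 3.06 = 0.506 m.
V₁ = q/y₁ = 5.20/0.506 = 10.3 m/s.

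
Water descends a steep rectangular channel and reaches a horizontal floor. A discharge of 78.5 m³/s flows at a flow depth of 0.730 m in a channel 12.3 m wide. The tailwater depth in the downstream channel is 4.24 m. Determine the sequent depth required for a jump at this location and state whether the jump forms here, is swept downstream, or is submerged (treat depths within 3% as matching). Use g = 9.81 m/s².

y₂ = 3.03 m; the jump is submerged

q = Q/b = 78.5/12.3 = 6.38 m²/s; V₁ = q/y₁ = 8.74 m/s. Fr₁ = V₁/√(g·y₁) = 3.27.
Conjugate-depth relation: y₂/y₁ = ½[√(1 + 8Fr₁²) − 1] = ½[√86.38 − 1] = 4.15.
y₂ = 4.15 × 0.730 = 3.03 m.
Tailwater y_tw = 4.24 m: y_tw > y₂, so the jump is submerged.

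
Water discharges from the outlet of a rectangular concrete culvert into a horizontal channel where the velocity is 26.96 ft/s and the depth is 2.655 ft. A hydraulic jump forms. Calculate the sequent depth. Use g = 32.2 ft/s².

Fr₁ = V₁/√(g·y₁) = 26.96/√(32.2×2.655) = 2.916.
Sequent-depth ratio: y₂/y₁ = ½[√(1 + 8Fr₁²) − 1] = ½[√69.016 − 1] = 3.654.
y₂ = 3.654 × 2.655 = 9.701 ft.

y₂ = 9.701 ft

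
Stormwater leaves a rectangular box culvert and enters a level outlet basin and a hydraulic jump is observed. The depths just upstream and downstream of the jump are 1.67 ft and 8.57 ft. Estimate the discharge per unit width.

q = 48.6 ft²/s

For a rectangular channel the momentum equation gives q² = ½·g·y₁·y₂·(y₁ + y₂) = ½×32.2×1.67×8.57×10.2 = 2360.
q = √2360 = 48.6 ft²/s.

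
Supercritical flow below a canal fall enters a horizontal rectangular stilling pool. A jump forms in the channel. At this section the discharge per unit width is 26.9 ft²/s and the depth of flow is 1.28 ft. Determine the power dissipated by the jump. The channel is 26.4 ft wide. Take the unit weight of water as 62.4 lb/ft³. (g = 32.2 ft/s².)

P = 195 hp

V₁ = q/y₁ = 26.9/1.28 = 21.0 ft/s. Fr₁ = V₁/√(g·y₁) = 21.0/√(32.2×1.28) = 3.27.
Sequent-depth ratio: y₂/y₁ = ½[√(1 + 8Fr₁²) − 1] = ½[√86.73 − 1] = 4.16.
y₂ = 4.16 × 1.28 = 5.32 ft.
V₂ = q/y₂ = 26.9/5.32 = 5.06 ft/s. E₁ = y₁ + V₁²/2g = 8.14 ft; E₂ = y₂ + V₂²/2g = 5.72 ft. ΔE = E₁ − E₂ = 2.42 ft.
Q = q·b = 26.9 × 26.4 = 710 cfs. P = γ·Q·ΔE/550 = 62.4 × 710 × 2.42 / 550 = 195 hp.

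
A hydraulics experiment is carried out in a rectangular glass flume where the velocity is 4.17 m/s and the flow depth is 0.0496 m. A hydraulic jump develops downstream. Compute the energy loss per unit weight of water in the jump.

Fr₁ = V₁/√(g·y₁) = 4.17/√(9.81×0.0496) = 5.98.
Bélanger equation: y₂/y₁ = ½[√(1 + 8Fr₁²) − 1] = ½[√286.9 − 1] = 7.97.
y₂ = 7.97 × 0.0496 = 0.395 m.
Head loss: ΔE = (y₂ − y₁)³/(4y₁y₂) = (0.395 − 0.0496)³/(4×0.0496×0.395) = 0.0413/0.0784 = 0.527 m.

ΔE = 0.527 m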